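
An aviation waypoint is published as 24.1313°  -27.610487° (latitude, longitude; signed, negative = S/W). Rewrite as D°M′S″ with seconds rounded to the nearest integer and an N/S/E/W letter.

Latitude: whole degrees 24; 7.87800′ → 7′ and 52.68″
Longitude is negative → W; |value| = 27.610487
λ: 0.610487 × 60 = 36.62922′ → 36′, remainder × 60 = 37.75″

24°07′53″ N, 27°36′38″ W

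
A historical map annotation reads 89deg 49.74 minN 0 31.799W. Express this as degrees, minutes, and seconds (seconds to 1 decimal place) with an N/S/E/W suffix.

89°49′44.4″ N, 0°31′47.9″ W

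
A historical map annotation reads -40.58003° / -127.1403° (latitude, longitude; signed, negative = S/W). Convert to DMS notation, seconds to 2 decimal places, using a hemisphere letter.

Latitude is negative → S; |value| = 40.580030
Lat: 0.580030° → 34.80180′; 0.80180 × 60 = 48.1080″
Longitude is negative → W; |value| = 127.140300
Lon: 0.140300 × 60 = 8.41800′ → 8′, remainder × 60 = 25.0800″

40°34′48.11″ S, 127°08′25.08″ W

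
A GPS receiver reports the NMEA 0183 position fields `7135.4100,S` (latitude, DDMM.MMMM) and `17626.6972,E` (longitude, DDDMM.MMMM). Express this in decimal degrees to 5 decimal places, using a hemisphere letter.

71.59017° S, 176.44495° E

Lat: split at 2 digits → 71° and 35.41′; 71 + 35.41/60 = 71.590167
Longitude: degrees = first 3 digits = 176, minutes = 26.6972; 176 + 26.6972/60 = 176.444953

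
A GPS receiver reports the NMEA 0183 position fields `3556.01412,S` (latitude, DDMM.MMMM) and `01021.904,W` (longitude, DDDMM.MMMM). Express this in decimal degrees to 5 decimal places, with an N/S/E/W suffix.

35.93357° S, 10.36507° W

Latitude: degrees = first 2 digits = 35, minutes = 56.01412; 35 + 56.01412/60 = 35.933569
Longitude: degrees = first 3 digits = 10, minutes = 21.904; 10 + 21.904/60 = 10.365067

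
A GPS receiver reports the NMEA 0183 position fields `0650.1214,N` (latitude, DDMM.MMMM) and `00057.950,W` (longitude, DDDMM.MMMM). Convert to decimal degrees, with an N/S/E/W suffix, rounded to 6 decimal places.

6.835357° N, 0.965833° W

φ: degrees = first 2 digits = 6, minutes = 50.1214; 6 + 50.1214/60 = 6.8353567
λ: degrees = first 3 digits = 0, minutes = 57.95; 0 + 57.95/60 = 0.9658333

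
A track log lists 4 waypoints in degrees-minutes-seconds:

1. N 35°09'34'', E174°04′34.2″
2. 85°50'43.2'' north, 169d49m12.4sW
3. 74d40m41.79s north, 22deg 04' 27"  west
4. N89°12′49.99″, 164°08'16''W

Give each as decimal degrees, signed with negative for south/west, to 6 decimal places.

1. 35.159444, 174.076167
2. 85.845333, -169.820111
3. 74.678275, -22.074167
4. 89.213886, -164.137778

Point 1:
  φ: 35 + 9/60 + 34/3600 = 35.1594444
  N → positive
  Lon: 4′ + 34.2″ = 4.57000′; 174 + 4.57000/60 = 174.0761667
  E ⇒ keep positive
Point 2:
  Lat: 50′ + 43.2″ = 50.72000′; 85 + 50.72000/60 = 85.8453333
  N → positive
  λ: 169 + 49/60 + 12.4/3600 = 169.8201111
  W → negative
Point 3:
  φ: 74 + 40/60 + 41.79/3600 = 74.6782750
  N → positive
  Longitude: 22° + 4/60 + 27/3600 = 22 + 0.066667 + 0.007500 = 22.0741667
  W → negative
Point 4:
  φ: 89° + 12/60 + 49.99/3600 = 89 + 0.200000 + 0.013886 = 89.2138861
  N → positive
  Longitude: 164 + 8/60 + 16/3600 = 164.1377778
  hemisphere W, so the sign is −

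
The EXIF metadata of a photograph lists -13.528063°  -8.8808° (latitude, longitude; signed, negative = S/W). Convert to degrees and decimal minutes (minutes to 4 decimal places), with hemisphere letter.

13° 31.6838′ S, 8° 52.8480′ W

Latitude is negative → S; |value| = 13.528063
φ: minutes = (13.528063 − 13) × 60 = 31.683780
Longitude is negative → W; |value| = 8.880800
Longitude: fractional part 0.880800 → 52.848000 minutes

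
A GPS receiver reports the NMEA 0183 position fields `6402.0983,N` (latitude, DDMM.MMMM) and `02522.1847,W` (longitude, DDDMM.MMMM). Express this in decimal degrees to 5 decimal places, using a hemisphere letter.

64.03497° N, 25.36975° W

Lat: degrees = first 2 digits = 64, minutes = 2.0983; 64 + 2.0983/60 = 64.034972
Longitude: split at 3 digits → 025° and 22.1847′; 25 + 22.1847/60 = 25.369745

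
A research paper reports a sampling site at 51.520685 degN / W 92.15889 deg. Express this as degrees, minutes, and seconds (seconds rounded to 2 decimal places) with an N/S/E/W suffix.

51°31′14.47″ N, 92°09′32.00″ W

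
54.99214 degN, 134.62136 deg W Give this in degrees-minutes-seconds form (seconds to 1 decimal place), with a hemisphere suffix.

54°59′31.7″ N, 134°37′16.9″ W

Lat: whole degrees 54; 59.52840′ → 59′ and 31.704″
λ: 0.621360° → 37.28160′; 0.28160 × 60 = 16.896″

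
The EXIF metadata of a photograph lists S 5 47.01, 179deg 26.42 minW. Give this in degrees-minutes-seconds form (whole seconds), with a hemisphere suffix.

5°47′1″ S, 179°26′25″ W

φ: 47.01000′ → 47′ and 0.01000 × 60 = 0.60″
Longitude: fractional minutes 0.42000 × 60 = 25.20″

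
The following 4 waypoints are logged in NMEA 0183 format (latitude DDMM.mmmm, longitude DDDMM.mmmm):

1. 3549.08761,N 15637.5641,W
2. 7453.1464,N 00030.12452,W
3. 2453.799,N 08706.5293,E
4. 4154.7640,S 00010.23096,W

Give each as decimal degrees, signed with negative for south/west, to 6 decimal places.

Point 1:
  Latitude: degrees = first 2 digits = 35, minutes = 49.08761; 35 + 49.08761/60 = 35.8181268
  N → positive
  λ: degrees = first 3 digits = 156, minutes = 37.5641; 156 + 37.5641/60 = 156.6260683
  W → negative
Point 2:
  Lat: split at 2 digits → 74° and 53.1464′; 74 + 53.1464/60 = 74.8857733
  N ⇒ keep positive
  Longitude: split at 3 digits → 000° and 30.12452′; 0 + 30.12452/60 = 0.5020753
  W → negative
Point 3:
  Lat: degrees = first 2 digits = 24, minutes = 53.799; 24 + 53.799/60 = 24.8966500
  N → positive
  λ: degrees = first 3 digits = 87, minutes = 6.5293; 87 + 6.5293/60 = 87.1088217
  E → positive
Point 4:
  Latitude: degrees = first 2 digits = 41, minutes = 54.764; 41 + 54.764/60 = 41.9127333
  S → negative
  Lon: split at 3 digits → 000° and 10.23096′; 0 + 10.23096/60 = 0.1705160
  hemisphere W, so the sign is −

1. 35.818127, -156.626068
2. 74.885773, -0.502075
3. 24.896650, 87.108822
4. -41.912733, -0.170516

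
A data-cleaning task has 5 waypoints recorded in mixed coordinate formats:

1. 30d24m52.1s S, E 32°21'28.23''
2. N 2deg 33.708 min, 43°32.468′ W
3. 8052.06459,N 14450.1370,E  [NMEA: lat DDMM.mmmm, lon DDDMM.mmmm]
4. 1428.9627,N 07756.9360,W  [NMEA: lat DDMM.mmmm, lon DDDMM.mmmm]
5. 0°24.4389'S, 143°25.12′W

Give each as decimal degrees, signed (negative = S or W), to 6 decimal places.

1. -30.414472, 32.357842
2. 2.561800, -43.541133
3. 80.867743, 144.835617
4. 14.482712, -77.948933
5. -0.407315, -143.418667

Point 1:
  Lat: 30 + 24/60 + 52.1/3600 = 30.4144722
  hemisphere S, so the sign is −
  λ: 32 + 21/60 + 28.23/3600 = 32.3578417
  E → positive
Point 2:
  Lat: 2 + 33.708/60 = 2.5618000
  N → positive
  Lon: 32.468′ = 0.541133°; total 43.5411333
  W ⇒ negate
Point 3:
  φ: split at 2 digits → 80° and 52.06459′; 80 + 52.06459/60 = 80.8677432
  N → positive
  Longitude: split at 3 digits → 144° and 50.137′; 144 + 50.137/60 = 144.8356167
  E → positive
Point 4:
  Latitude: split at 2 digits → 14° and 28.9627′; 14 + 28.9627/60 = 14.4827117
  N → positive
  Longitude: split at 3 digits → 077° and 56.936′; 77 + 56.936/60 = 77.9489333
  W → negative
Point 5:
  Latitude: 0 + 24.4389/60 = 0.4073150
  hemisphere S, so the sign is −
  λ: 25.12′ = 0.418667°; total 143.4186667
  W ⇒ negate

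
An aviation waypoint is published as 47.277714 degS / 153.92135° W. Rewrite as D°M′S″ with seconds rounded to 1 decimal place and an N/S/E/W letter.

47°16′39.8″ S, 153°55′16.9″ W

φ: 0.277714° → 16.66284′; 0.66284 × 60 = 39.770″
Longitude: 0.921350 × 60 = 55.28100′ → 55′, remainder × 60 = 16.860″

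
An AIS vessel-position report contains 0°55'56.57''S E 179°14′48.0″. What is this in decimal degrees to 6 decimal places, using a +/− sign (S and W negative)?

φ: 0 + 55/60 + 56.57/3600 = 0.9323806
S → negative
Longitude: 14′ + 48″ = 14.80000′; 179 + 14.80000/60 = 179.2466667
E → positive

-0.932381, 179.246667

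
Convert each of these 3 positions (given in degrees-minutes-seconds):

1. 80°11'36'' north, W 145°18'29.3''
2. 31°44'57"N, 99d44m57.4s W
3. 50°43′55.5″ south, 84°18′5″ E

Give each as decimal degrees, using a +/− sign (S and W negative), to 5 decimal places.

1. 80.19333, -145.30814
2. 31.74917, -99.74928
3. -50.73208, 84.30139

Point 1:
  φ: 80° + 11/60 + 36/3600 = 80 + 0.183333 + 0.010000 = 80.193333
  N ⇒ keep positive
  Lon: 145° + 18/60 + 29.3/3600 = 145 + 0.300000 + 0.008139 = 145.308139
  W ⇒ negate
Point 2:
  φ: 44′ + 57″ = 44.95000′; 31 + 44.95000/60 = 31.749167
  N → positive
  λ: 99° + 44/60 + 57.4/3600 = 99 + 0.733333 + 0.015944 = 99.749278
  hemisphere W, so the sign is −
Point 3:
  Latitude: 43′ + 55.5″ = 43.92500′; 50 + 43.92500/60 = 50.732083
  S → negative
  Longitude: 84 + 18/60 + 5/3600 = 84.301389
  E ⇒ keep positive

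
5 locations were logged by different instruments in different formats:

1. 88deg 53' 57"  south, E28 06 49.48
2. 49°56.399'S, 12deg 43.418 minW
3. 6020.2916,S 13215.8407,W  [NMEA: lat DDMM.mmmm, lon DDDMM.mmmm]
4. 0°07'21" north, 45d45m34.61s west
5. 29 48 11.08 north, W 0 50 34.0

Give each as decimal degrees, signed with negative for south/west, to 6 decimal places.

1. -88.899167, 28.113744
2. -49.939983, -12.723633
3. -60.338193, -132.264012
4. 0.122500, -45.759614
5. 29.803078, -0.842778

Point 1:
  Latitude: 88° + 53/60 + 57/3600 = 88 + 0.883333 + 0.015833 = 88.8991667
  hemisphere S, so the sign is −
  λ: 6′ + 49.48″ = 6.82467′; 28 + 6.82467/60 = 28.1137444
  E ⇒ keep positive
Point 2:
  φ: 49 + 56.399/60 = 49.9399833
  hemisphere S, so the sign is −
  Lon: 12 + 43.418/60 = 12.7236333
  W ⇒ negate
Point 3:
  Latitude: split at 2 digits → 60° and 20.2916′; 60 + 20.2916/60 = 60.3381933
  hemisphere S, so the sign is −
  λ: degrees = first 3 digits = 132, minutes = 15.8407; 132 + 15.8407/60 = 132.2640117
  W → negative
Point 4:
  Latitude: 0° + 7/60 + 21/3600 = 0 + 0.116667 + 0.005833 = 0.1225000
  N → positive
  Longitude: 45′ + 34.61″ = 45.57683′; 45 + 45.57683/60 = 45.7596139
  W → negative
Point 5:
  Lat: 29 + 48/60 + 11.08/3600 = 29.8030778
  N ⇒ keep positive
  Longitude: 0 + 50/60 + 34/3600 = 0.8427778
  W → negative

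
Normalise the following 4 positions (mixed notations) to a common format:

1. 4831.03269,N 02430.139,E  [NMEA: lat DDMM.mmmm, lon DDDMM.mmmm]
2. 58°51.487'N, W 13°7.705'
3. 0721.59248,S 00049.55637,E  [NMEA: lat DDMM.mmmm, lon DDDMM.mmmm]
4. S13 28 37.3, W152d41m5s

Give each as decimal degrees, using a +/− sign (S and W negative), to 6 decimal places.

1. 48.517212, 24.502317
2. 58.858117, -13.128417
3. -7.359875, 0.825940
4. -13.477028, -152.684722

Point 1:
  Latitude: degrees = first 2 digits = 48, minutes = 31.03269; 48 + 31.03269/60 = 48.5172115
  N ⇒ keep positive
  Longitude: degrees = first 3 digits = 24, minutes = 30.139; 24 + 30.139/60 = 24.5023167
  E → positive
Point 2:
  φ: 51.487′ = 0.858117°; total 58.8581167
  N ⇒ keep positive
  Lon: 13 + 7.705/60 = 13.1284167
  W ⇒ negate
Point 3:
  Latitude: split at 2 digits → 07° and 21.59248′; 7 + 21.59248/60 = 7.3598747
  hemisphere S, so the sign is −
  λ: degrees = first 3 digits = 0, minutes = 49.55637; 0 + 49.55637/60 = 0.8259395
  E ⇒ keep positive
Point 4:
  φ: 13 + 28/60 + 37.3/3600 = 13.4770278
  hemisphere S, so the sign is −
  Lon: 152 + 41/60 + 5/3600 = 152.6847222
  W → negative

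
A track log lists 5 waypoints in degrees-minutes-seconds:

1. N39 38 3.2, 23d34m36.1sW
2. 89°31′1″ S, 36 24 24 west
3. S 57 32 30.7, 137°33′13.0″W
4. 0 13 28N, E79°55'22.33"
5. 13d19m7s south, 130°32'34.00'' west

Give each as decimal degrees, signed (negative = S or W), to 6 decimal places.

Point 1:
  Lat: 39° + 38/60 + 3.2/3600 = 39 + 0.633333 + 0.000889 = 39.6342222
  N → positive
  Longitude: 23° + 34/60 + 36.1/3600 = 23 + 0.566667 + 0.010028 = 23.5766944
  W → negative
Point 2:
  φ: 89° + 31/60 + 1/3600 = 89 + 0.516667 + 0.000278 = 89.5169444
  S → negative
  Longitude: 36 + 24/60 + 24/3600 = 36.4066667
  W → negative
Point 3:
  Latitude: 32′ + 30.7″ = 32.51167′; 57 + 32.51167/60 = 57.5418611
  hemisphere S, so the sign is −
  Lon: 137 + 33/60 + 13/3600 = 137.5536111
  W → negative
Point 4:
  φ: 0 + 13/60 + 28/3600 = 0.2244444
  N ⇒ keep positive
  Lon: 79° + 55/60 + 22.33/3600 = 79 + 0.916667 + 0.006203 = 79.9228694
  E → positive
Point 5:
  φ: 13° + 19/60 + 7/3600 = 13 + 0.316667 + 0.001944 = 13.3186111
  S ⇒ negate
  Longitude: 130 + 32/60 + 34/3600 = 130.5427778
  W → negative

1. 39.634222, -23.576694
2. -89.516944, -36.406667
3. -57.541861, -137.553611
4. 0.224444, 79.922869
5. -13.318611, -130.542778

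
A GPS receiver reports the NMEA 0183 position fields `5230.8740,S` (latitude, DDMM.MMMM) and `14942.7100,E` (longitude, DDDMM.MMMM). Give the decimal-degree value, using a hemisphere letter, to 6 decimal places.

52.514567° S, 149.711833° E

Lat: split at 2 digits → 52° and 30.874′; 52 + 30.874/60 = 52.5145667
Lon: split at 3 digits → 149° and 42.71′; 149 + 42.71/60 = 149.7118333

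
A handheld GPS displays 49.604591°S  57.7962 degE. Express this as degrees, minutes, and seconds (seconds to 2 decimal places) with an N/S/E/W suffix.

49°36′16.53″ S, 57°47′46.32″ E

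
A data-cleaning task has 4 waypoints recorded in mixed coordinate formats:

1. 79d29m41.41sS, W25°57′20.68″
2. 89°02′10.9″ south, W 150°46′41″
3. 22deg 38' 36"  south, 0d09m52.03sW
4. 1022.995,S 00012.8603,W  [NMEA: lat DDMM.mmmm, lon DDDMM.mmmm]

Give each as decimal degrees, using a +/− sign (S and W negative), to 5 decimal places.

1. -79.49484, -25.95574
2. -89.03636, -150.77806
3. -22.64333, -0.16445
4. -10.38325, -0.21434

Point 1:
  Lat: 79 + 29/60 + 41.41/3600 = 79.494836
  S → negative
  Lon: 25° + 57/60 + 20.68/3600 = 25 + 0.950000 + 0.005744 = 25.955744
  W ⇒ negate
Point 2:
  φ: 2′ + 10.9″ = 2.18167′; 89 + 2.18167/60 = 89.036361
  S ⇒ negate
  Lon: 150° + 46/60 + 41/3600 = 150 + 0.766667 + 0.011389 = 150.778056
  W → negative
Point 3:
  Lat: 38′ + 36″ = 38.60000′; 22 + 38.60000/60 = 22.643333
  S ⇒ negate
  λ: 0° + 9/60 + 52.03/3600 = 0 + 0.150000 + 0.014453 = 0.164453
  hemisphere W, so the sign is −
Point 4:
  Lat: degrees = first 2 digits = 10, minutes = 22.995; 10 + 22.995/60 = 10.383250
  S ⇒ negate
  Longitude: degrees = first 3 digits = 0, minutes = 12.8603; 0 + 12.8603/60 = 0.214338
  hemisphere W, so the sign is −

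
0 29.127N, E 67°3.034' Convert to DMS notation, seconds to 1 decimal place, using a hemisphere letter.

Latitude: fractional minutes 0.12700 × 60 = 7.620″
Longitude: fractional minutes 0.03400 × 60 = 2.040″

0°29′7.6″ N, 67°03′2.0″ E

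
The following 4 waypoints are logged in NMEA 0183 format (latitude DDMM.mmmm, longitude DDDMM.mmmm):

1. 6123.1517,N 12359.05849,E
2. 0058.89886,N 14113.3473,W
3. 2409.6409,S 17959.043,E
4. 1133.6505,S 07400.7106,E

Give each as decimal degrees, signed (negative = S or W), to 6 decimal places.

Point 1:
  Lat: degrees = first 2 digits = 61, minutes = 23.1517; 61 + 23.1517/60 = 61.3858617
  N ⇒ keep positive
  Lon: degrees = first 3 digits = 123, minutes = 59.05849; 123 + 59.05849/60 = 123.9843082
  E ⇒ keep positive
Point 2:
  Lat: degrees = first 2 digits = 0, minutes = 58.89886; 0 + 58.89886/60 = 0.9816477
  N → positive
  Longitude: split at 3 digits → 141° and 13.3473′; 141 + 13.3473/60 = 141.2224550
  hemisphere W, so the sign is −
Point 3:
  φ: degrees = first 2 digits = 24, minutes = 9.6409; 24 + 9.6409/60 = 24.1606817
  S → negative
  λ: degrees = first 3 digits = 179, minutes = 59.043; 179 + 59.043/60 = 179.9840500
  E ⇒ keep positive
Point 4:
  φ: split at 2 digits → 11° and 33.6505′; 11 + 33.6505/60 = 11.5608417
  hemisphere S, so the sign is −
  Longitude: split at 3 digits → 074° and 0.7106′; 74 + 0.7106/60 = 74.0118433
  E ⇒ keep positive

1. 61.385862, 123.984308
2. 0.981648, -141.222455
3. -24.160682, 179.984050
4. -11.560842, 74.011843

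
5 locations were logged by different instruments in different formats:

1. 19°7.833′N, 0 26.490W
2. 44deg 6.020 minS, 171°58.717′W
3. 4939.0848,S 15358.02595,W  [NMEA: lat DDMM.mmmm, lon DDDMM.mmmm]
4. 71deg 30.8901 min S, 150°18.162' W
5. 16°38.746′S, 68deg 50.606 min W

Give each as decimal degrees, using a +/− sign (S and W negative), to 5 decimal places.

1. 19.13055, -0.44150
2. -44.10033, -171.97862
3. -49.65141, -153.96710
4. -71.51484, -150.30270
5. -16.64577, -68.84343

Point 1:
  Lat: 19 + 7.833/60 = 19.130550
  N ⇒ keep positive
  Longitude: 0 + 26.49/60 = 0.441500
  W → negative
Point 2:
  φ: 6.02′ = 0.100333°; total 44.100333
  hemisphere S, so the sign is −
  Lon: 171 + 58.717/60 = 171.978617
  W ⇒ negate
Point 3:
  Lat: degrees = first 2 digits = 49, minutes = 39.0848; 49 + 39.0848/60 = 49.651413
  S ⇒ negate
  Lon: split at 3 digits → 153° and 58.02595′; 153 + 58.02595/60 = 153.967099
  W ⇒ negate
Point 4:
  Lat: 30.8901′ = 0.514835°; total 71.514835
  S → negative
  Longitude: 18.162′ = 0.302700°; total 150.302700
  W → negative
Point 5:
  Lat: 38.746′ = 0.645767°; total 16.645767
  S → negative
  Longitude: 50.606′ = 0.843433°; total 68.843433
  W ⇒ negate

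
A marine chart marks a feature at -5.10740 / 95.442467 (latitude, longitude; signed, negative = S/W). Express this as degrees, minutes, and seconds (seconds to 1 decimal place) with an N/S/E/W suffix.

Latitude is negative → S; |value| = 5.107400
Latitude: 0.107400 × 60 = 6.44400′ → 6′, remainder × 60 = 26.640″
λ: whole degrees 95; 26.54802′ → 26′ and 32.881″

5°06′26.6″ S, 95°26′32.9″ E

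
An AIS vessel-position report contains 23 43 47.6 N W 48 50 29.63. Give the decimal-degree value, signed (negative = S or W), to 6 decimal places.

φ: 43′ + 47.6″ = 43.79333′; 23 + 43.79333/60 = 23.7298889
N ⇒ keep positive
Lon: 48 + 50/60 + 29.63/3600 = 48.8415639
W ⇒ negate

23.729889, -48.841564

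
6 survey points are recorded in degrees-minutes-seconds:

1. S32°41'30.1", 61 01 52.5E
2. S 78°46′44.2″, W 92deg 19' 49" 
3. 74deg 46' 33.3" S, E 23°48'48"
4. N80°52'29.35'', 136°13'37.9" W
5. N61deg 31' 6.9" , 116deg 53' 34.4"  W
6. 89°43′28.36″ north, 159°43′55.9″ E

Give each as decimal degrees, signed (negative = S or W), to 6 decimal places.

Point 1:
  Lat: 32° + 41/60 + 30.1/3600 = 32 + 0.683333 + 0.008361 = 32.6916944
  hemisphere S, so the sign is −
  Longitude: 1′ + 52.5″ = 1.87500′; 61 + 1.87500/60 = 61.0312500
  E ⇒ keep positive
Point 2:
  Lat: 46′ + 44.2″ = 46.73667′; 78 + 46.73667/60 = 78.7789444
  S → negative
  λ: 19′ + 49″ = 19.81667′; 92 + 19.81667/60 = 92.3302778
  hemisphere W, so the sign is −
Point 3:
  φ: 46′ + 33.3″ = 46.55500′; 74 + 46.55500/60 = 74.7759167
  S ⇒ negate
  Lon: 23 + 48/60 + 48/3600 = 23.8133333
  E → positive
Point 4:
  Latitude: 52′ + 29.35″ = 52.48917′; 80 + 52.48917/60 = 80.8748194
  N → positive
  λ: 136 + 13/60 + 37.9/3600 = 136.2271944
  W ⇒ negate
Point 5:
  Latitude: 61° + 31/60 + 6.9/3600 = 61 + 0.516667 + 0.001917 = 61.5185833
  N → positive
  Longitude: 116° + 53/60 + 34.4/3600 = 116 + 0.883333 + 0.009556 = 116.8928889
  hemisphere W, so the sign is −
Point 6:
  Latitude: 89 + 43/60 + 28.36/3600 = 89.7245444
  N ⇒ keep positive
  λ: 159° + 43/60 + 55.9/3600 = 159 + 0.716667 + 0.015528 = 159.7321944
  E ⇒ keep positive

1. -32.691694, 61.031250
2. -78.778944, -92.330278
3. -74.775917, 23.813333
4. 80.874819, -136.227194
5. 61.518583, -116.892889
6. 89.724544, 159.732194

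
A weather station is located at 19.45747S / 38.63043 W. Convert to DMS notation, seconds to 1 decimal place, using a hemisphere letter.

Latitude: 0.457470 × 60 = 27.44820′ → 27′, remainder × 60 = 26.892″
λ: 0.630430 × 60 = 37.82580′ → 37′, remainder × 60 = 49.548″

19°27′26.9″ S, 38°37′49.5″ W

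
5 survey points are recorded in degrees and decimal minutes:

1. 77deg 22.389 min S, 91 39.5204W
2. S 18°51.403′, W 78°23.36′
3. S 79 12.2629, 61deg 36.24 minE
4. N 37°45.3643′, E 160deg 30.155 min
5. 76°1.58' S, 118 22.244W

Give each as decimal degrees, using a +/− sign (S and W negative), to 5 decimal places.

Point 1:
  Latitude: 77 + 22.389/60 = 77.373150
  S → negative
  Lon: 39.5204′ = 0.658673°; total 91.658673
  hemisphere W, so the sign is −
Point 2:
  φ: 51.403′ = 0.856717°; total 18.856717
  hemisphere S, so the sign is −
  Lon: 23.36′ = 0.389333°; total 78.389333
  hemisphere W, so the sign is −
Point 3:
  φ: 12.2629′ = 0.204382°; total 79.204382
  S ⇒ negate
  Longitude: 36.24′ = 0.604000°; total 61.604000
  E ⇒ keep positive
Point 4:
  Lat: 45.3643′ = 0.756072°; total 37.756072
  N ⇒ keep positive
  Lon: 160 + 30.155/60 = 160.502583
  E → positive
Point 5:
  Latitude: 76 + 1.58/60 = 76.026333
  S ⇒ negate
  λ: 22.244′ = 0.370733°; total 118.370733
  W → negative

1. -77.37315, -91.65867
2. -18.85672, -78.38933
3. -79.20438, 61.60400
4. 37.75607, 160.50258
5. -76.02633, -118.37073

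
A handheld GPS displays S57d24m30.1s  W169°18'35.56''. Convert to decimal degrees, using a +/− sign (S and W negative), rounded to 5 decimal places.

Lat: 24′ + 30.1″ = 24.50167′; 57 + 24.50167/60 = 57.408361
S ⇒ negate
Lon: 169° + 18/60 + 35.56/3600 = 169 + 0.300000 + 0.009878 = 169.309878
W ⇒ negate

-57.40836, -169.30988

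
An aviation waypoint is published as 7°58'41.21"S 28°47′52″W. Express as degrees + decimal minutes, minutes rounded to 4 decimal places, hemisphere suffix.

7° 58.6868′ S, 28° 47.8667′ W

Latitude: 58 + 41.21/60 = 58.686833′
Longitude: 47 + 52/60 = 47.866667′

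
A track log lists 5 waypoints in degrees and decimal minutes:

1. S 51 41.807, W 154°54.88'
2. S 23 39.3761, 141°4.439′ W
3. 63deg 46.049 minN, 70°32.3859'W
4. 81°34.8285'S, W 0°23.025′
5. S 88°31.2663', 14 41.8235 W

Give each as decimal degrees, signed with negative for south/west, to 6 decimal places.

Point 1:
  φ: 51 + 41.807/60 = 51.6967833
  S ⇒ negate
  Longitude: 54.88′ = 0.914667°; total 154.9146667
  W ⇒ negate
Point 2:
  Latitude: 23 + 39.3761/60 = 23.6562683
  S → negative
  Longitude: 141 + 4.439/60 = 141.0739833
  hemisphere W, so the sign is −
Point 3:
  Latitude: 46.049′ = 0.767483°; total 63.7674833
  N ⇒ keep positive
  Lon: 32.3859′ = 0.539765°; total 70.5397650
  W → negative
Point 4:
  Latitude: 81 + 34.8285/60 = 81.5804750
  S ⇒ negate
  λ: 23.025′ = 0.383750°; total 0.3837500
  W ⇒ negate
Point 5:
  Lat: 31.2663′ = 0.521105°; total 88.5211050
  hemisphere S, so the sign is −
  Longitude: 41.8235′ = 0.697058°; total 14.6970583
  W → negative

1. -51.696783, -154.914667
2. -23.656268, -141.073983
3. 63.767483, -70.539765
4. -81.580475, -0.383750
5. -88.521105, -14.697058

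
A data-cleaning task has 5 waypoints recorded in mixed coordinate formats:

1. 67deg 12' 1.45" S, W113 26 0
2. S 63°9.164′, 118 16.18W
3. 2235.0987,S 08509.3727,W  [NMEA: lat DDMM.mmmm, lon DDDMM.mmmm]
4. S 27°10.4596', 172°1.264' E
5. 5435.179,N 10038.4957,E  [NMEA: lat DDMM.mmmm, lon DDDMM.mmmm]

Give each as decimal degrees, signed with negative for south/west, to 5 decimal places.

1. -67.20040, -113.43333
2. -63.15273, -118.26967
3. -22.58498, -85.15621
4. -27.17433, 172.02107
5. 54.58632, 100.64160

Point 1:
  Latitude: 12′ + 1.45″ = 12.02417′; 67 + 12.02417/60 = 67.200403
  S → negative
  Longitude: 113 + 26/60 + 0/3600 = 113.433333
  hemisphere W, so the sign is −
Point 2:
  φ: 63 + 9.164/60 = 63.152733
  S ⇒ negate
  Longitude: 16.18′ = 0.269667°; total 118.269667
  hemisphere W, so the sign is −
Point 3:
  Lat: split at 2 digits → 22° and 35.0987′; 22 + 35.0987/60 = 22.584978
  hemisphere S, so the sign is −
  Lon: degrees = first 3 digits = 85, minutes = 9.3727; 85 + 9.3727/60 = 85.156212
  W ⇒ negate
Point 4:
  Lat: 27 + 10.4596/60 = 27.174327
  S → negative
  Longitude: 172 + 1.264/60 = 172.021067
  E ⇒ keep positive
Point 5:
  Lat: split at 2 digits → 54° and 35.179′; 54 + 35.179/60 = 54.586317
  N → positive
  λ: split at 3 digits → 100° and 38.4957′; 100 + 38.4957/60 = 100.641595
  E → positive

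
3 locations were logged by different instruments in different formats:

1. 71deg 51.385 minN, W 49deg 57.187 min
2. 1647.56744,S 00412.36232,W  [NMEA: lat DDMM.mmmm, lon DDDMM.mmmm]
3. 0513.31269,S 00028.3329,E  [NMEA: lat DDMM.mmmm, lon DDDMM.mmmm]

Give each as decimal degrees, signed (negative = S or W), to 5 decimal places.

1. 71.85642, -49.95312
2. -16.79279, -4.20604
3. -5.22188, 0.47222

Point 1:
  Latitude: 51.385′ = 0.856417°; total 71.856417
  N → positive
  Longitude: 57.187′ = 0.953117°; total 49.953117
  W → negative
Point 2:
  Latitude: degrees = first 2 digits = 16, minutes = 47.56744; 16 + 47.56744/60 = 16.792791
  S ⇒ negate
  Longitude: split at 3 digits → 004° and 12.36232′; 4 + 12.36232/60 = 4.206039
  hemisphere W, so the sign is −
Point 3:
  Lat: degrees = first 2 digits = 5, minutes = 13.31269; 5 + 13.31269/60 = 5.221878
  S ⇒ negate
  Lon: degrees = first 3 digits = 0, minutes = 28.3329; 0 + 28.3329/60 = 0.472215
  E → positive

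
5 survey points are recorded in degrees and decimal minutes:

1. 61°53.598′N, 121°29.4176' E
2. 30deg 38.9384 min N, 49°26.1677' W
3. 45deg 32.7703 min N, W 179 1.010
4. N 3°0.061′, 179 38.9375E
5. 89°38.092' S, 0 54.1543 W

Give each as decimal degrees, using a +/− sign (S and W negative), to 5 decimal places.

Point 1:
  Latitude: 61 + 53.598/60 = 61.893300
  N → positive
  λ: 121 + 29.4176/60 = 121.490293
  E → positive
Point 2:
  Latitude: 30 + 38.9384/60 = 30.648973
  N ⇒ keep positive
  Lon: 49 + 26.1677/60 = 49.436128
  hemisphere W, so the sign is −
Point 3:
  Latitude: 45 + 32.7703/60 = 45.546172
  N → positive
  Longitude: 179 + 1.01/60 = 179.016833
  W → negative
Point 4:
  φ: 0.061′ = 0.001017°; total 3.001017
  N ⇒ keep positive
  Lon: 38.9375′ = 0.648958°; total 179.648958
  E → positive
Point 5:
  φ: 89 + 38.092/60 = 89.634867
  S ⇒ negate
  λ: 54.1543′ = 0.902572°; total 0.902572
  W → negative

1. 61.89330, 121.49029
2. 30.64897, -49.43613
3. 45.54617, -179.01683
4. 3.00102, 179.64896
5. -89.63487, -0.90257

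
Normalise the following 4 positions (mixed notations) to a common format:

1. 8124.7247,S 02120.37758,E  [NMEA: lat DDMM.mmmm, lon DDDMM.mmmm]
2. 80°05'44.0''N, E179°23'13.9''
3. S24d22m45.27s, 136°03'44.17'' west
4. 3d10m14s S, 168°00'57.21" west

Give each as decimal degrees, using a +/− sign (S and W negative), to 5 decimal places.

Point 1:
  φ: split at 2 digits → 81° and 24.7247′; 81 + 24.7247/60 = 81.412078
  hemisphere S, so the sign is −
  Longitude: split at 3 digits → 021° and 20.37758′; 21 + 20.37758/60 = 21.339626
  E → positive
Point 2:
  φ: 80° + 5/60 + 44/3600 = 80 + 0.083333 + 0.012222 = 80.095556
  N ⇒ keep positive
  Longitude: 179° + 23/60 + 13.9/3600 = 179 + 0.383333 + 0.003861 = 179.387194
  E → positive
Point 3:
  φ: 22′ + 45.27″ = 22.75450′; 24 + 22.75450/60 = 24.379242
  hemisphere S, so the sign is −
  Lon: 136 + 3/60 + 44.17/3600 = 136.062269
  W → negative
Point 4:
  Latitude: 10′ + 14″ = 10.23333′; 3 + 10.23333/60 = 3.170556
  hemisphere S, so the sign is −
  λ: 168° + 0/60 + 57.21/3600 = 168 + 0.000000 + 0.015892 = 168.015892
  W ⇒ negate

1. -81.41208, 21.33963
2. 80.09556, 179.38719
3. -24.37924, -136.06227
4. -3.17056, -168.01589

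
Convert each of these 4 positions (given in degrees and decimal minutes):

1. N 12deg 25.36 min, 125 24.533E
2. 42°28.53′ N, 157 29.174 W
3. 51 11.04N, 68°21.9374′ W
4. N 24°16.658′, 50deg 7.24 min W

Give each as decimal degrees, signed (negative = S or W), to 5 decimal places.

1. 12.42267, 125.40888
2. 42.47550, -157.48623
3. 51.18400, -68.36562
4. 24.27763, -50.12067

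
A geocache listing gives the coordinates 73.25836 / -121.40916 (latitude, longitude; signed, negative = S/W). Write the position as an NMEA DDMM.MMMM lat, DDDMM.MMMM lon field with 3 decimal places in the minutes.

Lat: 73° + 0.258360 × 60 = 73° 15.50160′
Longitude is negative → W; |value| = 121.409160
Lon: 121° + 0.409160 × 60 = 121° 24.54960′

7315.502,N / 12124.550,W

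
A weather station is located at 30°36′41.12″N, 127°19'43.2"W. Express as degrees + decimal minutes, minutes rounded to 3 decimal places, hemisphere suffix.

30° 36.685′ N, 127° 19.720′ W

φ: 36 + 41.12/60 = 36.68533′
λ: 19 + 43.2/60 = 19.72000′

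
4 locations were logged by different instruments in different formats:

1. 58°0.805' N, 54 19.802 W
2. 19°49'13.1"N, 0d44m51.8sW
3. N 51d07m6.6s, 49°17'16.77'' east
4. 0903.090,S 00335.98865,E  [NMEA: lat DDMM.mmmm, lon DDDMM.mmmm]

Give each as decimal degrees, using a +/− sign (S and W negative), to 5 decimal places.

1. 58.01342, -54.33003
2. 19.82031, -0.74772
3. 51.11850, 49.28799
4. -9.05150, 3.59981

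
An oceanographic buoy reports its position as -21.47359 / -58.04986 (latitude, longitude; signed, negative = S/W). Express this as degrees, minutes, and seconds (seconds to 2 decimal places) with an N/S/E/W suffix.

21°28′24.92″ S, 58°02′59.50″ W

Latitude is negative → S; |value| = 21.473590
Lat: 0.473590° → 28.41540′; 0.41540 × 60 = 24.9240″
Longitude is negative → W; |value| = 58.049860
λ: 0.049860 × 60 = 2.99160′ → 2′, remainder × 60 = 59.4960″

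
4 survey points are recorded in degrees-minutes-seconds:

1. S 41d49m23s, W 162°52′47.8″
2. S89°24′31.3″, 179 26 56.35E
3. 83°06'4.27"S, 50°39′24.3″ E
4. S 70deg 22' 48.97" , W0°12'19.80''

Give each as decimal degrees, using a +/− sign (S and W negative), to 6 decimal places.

Point 1:
  Latitude: 49′ + 23″ = 49.38333′; 41 + 49.38333/60 = 41.8230556
  hemisphere S, so the sign is −
  λ: 52′ + 47.8″ = 52.79667′; 162 + 52.79667/60 = 162.8799444
  W ⇒ negate
Point 2:
  Latitude: 24′ + 31.3″ = 24.52167′; 89 + 24.52167/60 = 89.4086944
  hemisphere S, so the sign is −
  Longitude: 26′ + 56.35″ = 26.93917′; 179 + 26.93917/60 = 179.4489861
  E ⇒ keep positive
Point 3:
  φ: 83 + 6/60 + 4.27/3600 = 83.1011861
  S ⇒ negate
  Longitude: 39′ + 24.3″ = 39.40500′; 50 + 39.40500/60 = 50.6567500
  E → positive
Point 4:
  Latitude: 70° + 22/60 + 48.97/3600 = 70 + 0.366667 + 0.013603 = 70.3802694
  S → negative
  Lon: 12′ + 19.8″ = 12.33000′; 0 + 12.33000/60 = 0.2055000
  W → negative

1. -41.823056, -162.879944
2. -89.408694, 179.448986
3. -83.101186, 50.656750
4. -70.380269, -0.205500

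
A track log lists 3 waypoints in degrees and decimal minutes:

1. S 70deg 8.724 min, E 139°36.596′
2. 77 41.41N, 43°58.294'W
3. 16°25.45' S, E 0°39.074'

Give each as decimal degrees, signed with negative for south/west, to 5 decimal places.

Point 1:
  Latitude: 70 + 8.724/60 = 70.145400
  hemisphere S, so the sign is −
  Longitude: 139 + 36.596/60 = 139.609933
  E ⇒ keep positive
Point 2:
  Latitude: 77 + 41.41/60 = 77.690167
  N → positive
  λ: 43 + 58.294/60 = 43.971567
  W ⇒ negate
Point 3:
  φ: 16 + 25.45/60 = 16.424167
  S → negative
  Longitude: 39.074′ = 0.651233°; total 0.651233
  E ⇒ keep positive

1. -70.14540, 139.60993
2. 77.69017, -43.97157
3. -16.42417, 0.65123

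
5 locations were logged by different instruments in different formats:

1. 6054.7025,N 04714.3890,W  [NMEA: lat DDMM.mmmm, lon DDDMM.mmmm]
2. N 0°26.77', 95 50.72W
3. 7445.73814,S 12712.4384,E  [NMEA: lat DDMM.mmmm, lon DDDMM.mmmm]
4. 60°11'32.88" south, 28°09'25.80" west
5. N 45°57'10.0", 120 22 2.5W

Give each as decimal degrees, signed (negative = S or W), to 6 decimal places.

1. 60.911708, -47.239817
2. 0.446167, -95.845333
3. -74.762302, 127.207307
4. -60.192467, -28.157167
5. 45.952778, -120.367361

Point 1:
  Lat: degrees = first 2 digits = 60, minutes = 54.7025; 60 + 54.7025/60 = 60.9117083
  N ⇒ keep positive
  Longitude: degrees = first 3 digits = 47, minutes = 14.389; 47 + 14.389/60 = 47.2398167
  hemisphere W, so the sign is −
Point 2:
  Latitude: 26.77′ = 0.446167°; total 0.4461667
  N → positive
  Lon: 95 + 50.72/60 = 95.8453333
  W → negative
Point 3:
  Lat: degrees = first 2 digits = 74, minutes = 45.73814; 74 + 45.73814/60 = 74.7623023
  S → negative
  Lon: degrees = first 3 digits = 127, minutes = 12.4384; 127 + 12.4384/60 = 127.2073067
  E ⇒ keep positive
Point 4:
  Lat: 60° + 11/60 + 32.88/3600 = 60 + 0.183333 + 0.009133 = 60.1924667
  hemisphere S, so the sign is −
  λ: 28 + 9/60 + 25.8/3600 = 28.1571667
  W ⇒ negate
Point 5:
  φ: 57′ + 10″ = 57.16667′; 45 + 57.16667/60 = 45.9527778
  N ⇒ keep positive
  Lon: 120° + 22/60 + 2.5/3600 = 120 + 0.366667 + 0.000694 = 120.3673611
  hemisphere W, so the sign is −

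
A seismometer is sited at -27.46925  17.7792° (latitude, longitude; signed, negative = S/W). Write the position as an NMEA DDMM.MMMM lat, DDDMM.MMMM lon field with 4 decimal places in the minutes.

2728.1550,S / 01746.7520,E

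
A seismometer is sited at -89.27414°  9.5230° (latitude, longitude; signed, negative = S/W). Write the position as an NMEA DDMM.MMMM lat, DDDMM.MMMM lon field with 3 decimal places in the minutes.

8916.448,S / 00931.380,E

Latitude is negative → S; |value| = 89.274140
φ: minutes = (89.274140 − 89) × 60 = 16.44840
Lon: 9° + 0.523000 × 60 = 9° 31.38000′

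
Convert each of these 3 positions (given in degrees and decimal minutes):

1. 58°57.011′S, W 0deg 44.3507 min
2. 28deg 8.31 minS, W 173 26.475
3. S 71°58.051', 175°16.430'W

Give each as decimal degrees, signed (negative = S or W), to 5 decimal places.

Point 1:
  Latitude: 57.011′ = 0.950183°; total 58.950183
  hemisphere S, so the sign is −
  λ: 44.3507′ = 0.739178°; total 0.739178
  W ⇒ negate
Point 2:
  φ: 8.31′ = 0.138500°; total 28.138500
  S → negative
  λ: 173 + 26.475/60 = 173.441250
  hemisphere W, so the sign is −
Point 3:
  Latitude: 71 + 58.051/60 = 71.967517
  S → negative
  Lon: 175 + 16.43/60 = 175.273833
  hemisphere W, so the sign is −

1. -58.95018, -0.73918
2. -28.13850, -173.44125
3. -71.96752, -175.27383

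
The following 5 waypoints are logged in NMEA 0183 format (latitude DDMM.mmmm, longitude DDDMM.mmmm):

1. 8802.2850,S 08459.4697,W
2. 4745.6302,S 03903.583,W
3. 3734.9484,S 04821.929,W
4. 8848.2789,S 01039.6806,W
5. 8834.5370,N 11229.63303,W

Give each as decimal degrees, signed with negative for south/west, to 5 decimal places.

1. -88.03808, -84.99116
2. -47.76050, -39.05972
3. -37.58247, -48.36548
4. -88.80465, -10.66134
5. 88.57562, -112.49388

Point 1:
  Lat: split at 2 digits → 88° and 2.285′; 88 + 2.285/60 = 88.038083
  hemisphere S, so the sign is −
  λ: split at 3 digits → 084° and 59.4697′; 84 + 59.4697/60 = 84.991162
  W ⇒ negate
Point 2:
  Latitude: degrees = first 2 digits = 47, minutes = 45.6302; 47 + 45.6302/60 = 47.760503
  hemisphere S, so the sign is −
  Longitude: degrees = first 3 digits = 39, minutes = 3.583; 39 + 3.583/60 = 39.059717
  W ⇒ negate
Point 3:
  Lat: split at 2 digits → 37° and 34.9484′; 37 + 34.9484/60 = 37.582473
  S ⇒ negate
  Longitude: split at 3 digits → 048° and 21.929′; 48 + 21.929/60 = 48.365483
  W ⇒ negate
Point 4:
  Latitude: split at 2 digits → 88° and 48.2789′; 88 + 48.2789/60 = 88.804648
  S → negative
  Lon: split at 3 digits → 010° and 39.6806′; 10 + 39.6806/60 = 10.661343
  W → negative
Point 5:
  Lat: degrees = first 2 digits = 88, minutes = 34.537; 88 + 34.537/60 = 88.575617
  N ⇒ keep positive
  Longitude: split at 3 digits → 112° and 29.63303′; 112 + 29.63303/60 = 112.493884
  W ⇒ negate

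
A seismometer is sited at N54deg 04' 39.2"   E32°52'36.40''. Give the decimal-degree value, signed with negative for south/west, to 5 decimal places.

54.07756, 32.87678

φ: 54° + 4/60 + 39.2/3600 = 54 + 0.066667 + 0.010889 = 54.077556
N → positive
Longitude: 52′ + 36.4″ = 52.60667′; 32 + 52.60667/60 = 32.876778
E → positive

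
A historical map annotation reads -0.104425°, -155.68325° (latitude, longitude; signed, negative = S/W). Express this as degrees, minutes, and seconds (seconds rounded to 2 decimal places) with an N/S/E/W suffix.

Latitude is negative → S; |value| = 0.104425
Latitude: 0.104425 × 60 = 6.26550′ → 6′, remainder × 60 = 15.9300″
Longitude is negative → W; |value| = 155.683250
Longitude: 0.683250 × 60 = 40.99500′ → 40′, remainder × 60 = 59.7000″

0°06′15.93″ S, 155°40′59.70″ W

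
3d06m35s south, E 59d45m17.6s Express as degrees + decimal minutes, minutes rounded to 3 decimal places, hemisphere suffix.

3° 6.583′ S, 59° 45.293′ E

Lat: seconds/60 = 0.58333; minutes = 6 + 0.58333 = 6.58333
Longitude: 45 + 17.6/60 = 45.29333′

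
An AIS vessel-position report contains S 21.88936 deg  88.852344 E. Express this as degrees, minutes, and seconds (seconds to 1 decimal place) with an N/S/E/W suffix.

21°53′21.7″ S, 88°51′8.4″ E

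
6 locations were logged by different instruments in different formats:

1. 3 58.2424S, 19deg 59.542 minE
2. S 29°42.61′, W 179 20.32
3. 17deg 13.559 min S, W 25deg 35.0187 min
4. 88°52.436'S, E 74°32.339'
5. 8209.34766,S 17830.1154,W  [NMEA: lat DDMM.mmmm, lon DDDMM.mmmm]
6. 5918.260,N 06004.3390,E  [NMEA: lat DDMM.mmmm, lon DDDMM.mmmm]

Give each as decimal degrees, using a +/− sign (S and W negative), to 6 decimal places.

1. -3.970707, 19.992367
2. -29.710167, -179.338667
3. -17.225983, -25.583645
4. -88.873933, 74.538983
5. -82.155794, -178.501923
6. 59.304333, 60.072317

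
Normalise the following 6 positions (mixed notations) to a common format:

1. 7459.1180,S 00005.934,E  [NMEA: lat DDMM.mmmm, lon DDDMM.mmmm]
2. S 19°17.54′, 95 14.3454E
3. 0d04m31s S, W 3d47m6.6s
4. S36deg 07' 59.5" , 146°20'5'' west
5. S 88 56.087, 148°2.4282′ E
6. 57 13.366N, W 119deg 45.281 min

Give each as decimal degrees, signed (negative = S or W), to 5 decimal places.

1. -74.98530, 0.09890
2. -19.29233, 95.23909
3. -0.07528, -3.78517
4. -36.13319, -146.33472
5. -88.93478, 148.04047
6. 57.22277, -119.75468

Point 1:
  φ: split at 2 digits → 74° and 59.118′; 74 + 59.118/60 = 74.985300
  S → negative
  Longitude: split at 3 digits → 000° and 5.934′; 0 + 5.934/60 = 0.098900
  E → positive
Point 2:
  Latitude: 17.54′ = 0.292333°; total 19.292333
  S → negative
  Lon: 95 + 14.3454/60 = 95.239090
  E ⇒ keep positive
Point 3:
  Latitude: 4′ + 31″ = 4.51667′; 0 + 4.51667/60 = 0.075278
  S → negative
  Lon: 3 + 47/60 + 6.6/3600 = 3.785167
  W → negative
Point 4:
  Latitude: 7′ + 59.5″ = 7.99167′; 36 + 7.99167/60 = 36.133194
  S ⇒ negate
  Lon: 20′ + 5″ = 20.08333′; 146 + 20.08333/60 = 146.334722
  hemisphere W, so the sign is −
Point 5:
  Latitude: 88 + 56.087/60 = 88.934783
  S → negative
  Lon: 2.4282′ = 0.040470°; total 148.040470
  E ⇒ keep positive
Point 6:
  φ: 13.366′ = 0.222767°; total 57.222767
  N ⇒ keep positive
  Lon: 45.281′ = 0.754683°; total 119.754683
  hemisphere W, so the sign is −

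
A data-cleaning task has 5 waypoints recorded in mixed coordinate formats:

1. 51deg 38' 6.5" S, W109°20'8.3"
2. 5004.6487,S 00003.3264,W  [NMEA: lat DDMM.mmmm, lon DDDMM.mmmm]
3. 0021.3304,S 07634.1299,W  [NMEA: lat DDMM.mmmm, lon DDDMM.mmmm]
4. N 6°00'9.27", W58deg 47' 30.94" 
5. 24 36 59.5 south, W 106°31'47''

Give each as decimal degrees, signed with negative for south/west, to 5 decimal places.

1. -51.63514, -109.33564
2. -50.07748, -0.05544
3. -0.35551, -76.56883
4. 6.00258, -58.79193
5. -24.61653, -106.52972

Point 1:
  φ: 51° + 38/60 + 6.5/3600 = 51 + 0.633333 + 0.001806 = 51.635139
  S ⇒ negate
  Longitude: 20′ + 8.3″ = 20.13833′; 109 + 20.13833/60 = 109.335639
  hemisphere W, so the sign is −
Point 2:
  Lat: degrees = first 2 digits = 50, minutes = 4.6487; 50 + 4.6487/60 = 50.077478
  hemisphere S, so the sign is −
  Lon: split at 3 digits → 000° and 3.3264′; 0 + 3.3264/60 = 0.055440
  W → negative
Point 3:
  Latitude: degrees = first 2 digits = 0, minutes = 21.3304; 0 + 21.3304/60 = 0.355507
  hemisphere S, so the sign is −
  Longitude: split at 3 digits → 076° and 34.1299′; 76 + 34.1299/60 = 76.568832
  hemisphere W, so the sign is −
Point 4:
  Lat: 6° + 0/60 + 9.27/3600 = 6 + 0.000000 + 0.002575 = 6.002575
  N ⇒ keep positive
  Longitude: 58° + 47/60 + 30.94/3600 = 58 + 0.783333 + 0.008594 = 58.791928
  W ⇒ negate
Point 5:
  φ: 24 + 36/60 + 59.5/3600 = 24.616528
  S ⇒ negate
  λ: 106 + 31/60 + 47/3600 = 106.529722
  W ⇒ negate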